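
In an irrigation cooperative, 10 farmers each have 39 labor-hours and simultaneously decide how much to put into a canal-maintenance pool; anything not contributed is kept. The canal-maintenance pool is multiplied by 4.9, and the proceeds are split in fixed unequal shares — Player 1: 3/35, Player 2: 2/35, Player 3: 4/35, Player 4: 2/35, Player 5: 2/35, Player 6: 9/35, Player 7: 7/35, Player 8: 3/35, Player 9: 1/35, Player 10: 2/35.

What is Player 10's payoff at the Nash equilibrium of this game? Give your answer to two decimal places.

Player j's private return per contributed unit is 4.9 × (j's share). Contributing is weakly dominant for j when that share is at least 1/4.9 = 0.2041, and contributing 0 is dominant otherwise.
The only share above 0.2041 is Player 6's 9/35, contributing 39; the remaining 9 contribute 0. Total contributed: 39.
Player 10 keeps 39 and receives 4.9 × 39 × 2/35 = 10.92 from the canal-maintenance pool, for a payoff of 49.92.

49.92 labor-hours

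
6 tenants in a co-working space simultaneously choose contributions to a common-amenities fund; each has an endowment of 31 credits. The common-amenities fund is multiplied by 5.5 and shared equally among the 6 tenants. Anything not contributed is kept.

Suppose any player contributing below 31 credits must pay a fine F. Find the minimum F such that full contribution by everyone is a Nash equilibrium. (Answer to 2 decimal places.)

2.58 credits

Given the others contribute fully, the best deviation is to contribute 0 (any partial contribution still incurs the fine and gives up units whose private return 0.9167 is below 1).
Deviating from 31 to 0 saves 31 credits but forfeits the deviator's share of the drop in the common-amenities fund: 5.5/6 × 31 = 28.42.
So the deviation gain is 31 − 28.42 = 2.58, and the fine must be at least 2.58 credits to wipe it out.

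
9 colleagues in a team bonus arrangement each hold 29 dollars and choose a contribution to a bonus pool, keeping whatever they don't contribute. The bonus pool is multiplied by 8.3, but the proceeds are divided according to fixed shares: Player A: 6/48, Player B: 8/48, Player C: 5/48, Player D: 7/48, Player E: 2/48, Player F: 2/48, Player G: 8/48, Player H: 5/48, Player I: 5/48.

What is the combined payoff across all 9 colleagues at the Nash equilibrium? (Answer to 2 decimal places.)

1107.80 dollars

Player j's private return per contributed unit is 8.3 × (j's share). Contributing is weakly dominant for j when that share is at least 1/8.3 = 0.1205, and contributing 0 is dominant otherwise.
Player A, Player B, Player D and Player G are above the threshold, contributing 29 each; the remaining 5 contribute 0. Total contributed: 116.
The bonus pool pays out 8.3 × 116 = 962.80 in total (split across the unequal shares, but the aggregate is all that matters for the group sum).
The 5 free-riders keep 29 each, adding 145. Group total = 145 + 962.80 = 1107.80.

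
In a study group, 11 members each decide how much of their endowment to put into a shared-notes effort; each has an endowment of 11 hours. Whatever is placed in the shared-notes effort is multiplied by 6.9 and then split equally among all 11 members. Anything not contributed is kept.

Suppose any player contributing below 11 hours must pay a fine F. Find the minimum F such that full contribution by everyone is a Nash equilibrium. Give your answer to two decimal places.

Given the others contribute fully, the best deviation is to contribute 0 (any partial contribution still incurs the fine and gives up units whose private return 0.6273 is below 1).
Deviating from 11 to 0 saves 11 hours but forfeits the deviator's share of the drop in the shared-notes effort: 6.9/11 × 11 = 6.90.
So the deviation gain is 11 − 6.90 = 4.10, and the fine must be at least 4.10 hours to wipe it out.

4.10 hours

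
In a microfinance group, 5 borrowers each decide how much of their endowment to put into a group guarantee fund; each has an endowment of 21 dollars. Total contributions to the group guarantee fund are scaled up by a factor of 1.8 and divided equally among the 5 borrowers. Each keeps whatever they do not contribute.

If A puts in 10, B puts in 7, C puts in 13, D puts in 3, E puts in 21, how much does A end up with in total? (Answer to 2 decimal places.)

30.44 dollars

Total contributed: 10 + 7 + 13 + 3 + 21 = 54.
Each receives 1.8 × 54 / 5 = 19.44 from the group guarantee fund.
A keeps 21 − 10 = 11, so A's payoff is 11 + 19.44 = 30.44.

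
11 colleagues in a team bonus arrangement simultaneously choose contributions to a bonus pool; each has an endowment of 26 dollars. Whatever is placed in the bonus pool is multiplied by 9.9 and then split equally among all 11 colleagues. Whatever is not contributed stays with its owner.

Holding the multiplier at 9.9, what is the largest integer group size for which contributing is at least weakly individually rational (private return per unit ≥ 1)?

9

Private return per unit is 9.9/(group size), which is ≥ 1 whenever the group size is ≤ 9.9.
The largest such integer is 9.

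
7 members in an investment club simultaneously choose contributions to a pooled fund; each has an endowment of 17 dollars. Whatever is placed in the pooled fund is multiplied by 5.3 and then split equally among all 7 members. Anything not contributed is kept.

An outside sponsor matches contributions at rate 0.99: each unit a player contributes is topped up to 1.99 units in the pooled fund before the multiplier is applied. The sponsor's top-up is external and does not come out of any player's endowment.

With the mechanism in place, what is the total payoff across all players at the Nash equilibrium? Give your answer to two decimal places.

1255.09 dollars

Under the mechanism each unit contributed yields 5.3 × 1.99 / 7 = 1.5067 back to its contributor per unit of net cost, which exceeds 1, making full contribution the dominant choice for everyone.
So the Nash equilibrium is full contribution by all 7; the group earns 5.3 × 1.99 × 119 = 1255.09.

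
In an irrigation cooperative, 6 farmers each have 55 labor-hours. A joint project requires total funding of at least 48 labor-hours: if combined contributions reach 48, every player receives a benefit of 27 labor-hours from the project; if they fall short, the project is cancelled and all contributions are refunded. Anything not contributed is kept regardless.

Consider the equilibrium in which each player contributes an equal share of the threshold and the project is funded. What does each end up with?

Equal share of the threshold: 48/6 = 8.
At this profile no one gains by cutting their contribution: any cut drops the total below 48, the project is cancelled, contributions are refunded, and the deviator ends with 55, which is less than 55 − 8 + 27 = 74. Contributing more than 8 just wastes the excess. So contributing exactly 8 is a best response.
Each player's payoff: 55 − 8 + 27 = 74.

74 labor-hours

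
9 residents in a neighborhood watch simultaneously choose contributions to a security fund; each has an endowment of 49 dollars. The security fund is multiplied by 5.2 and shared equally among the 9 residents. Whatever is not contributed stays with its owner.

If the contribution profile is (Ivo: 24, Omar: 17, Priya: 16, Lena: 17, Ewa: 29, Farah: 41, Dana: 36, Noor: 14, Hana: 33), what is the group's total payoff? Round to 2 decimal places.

Total contributed: 24 + 17 + 16 + 17 + 29 + 41 + 36 + 14 + 33 = 227; total kept: 9 × 49 − 227 = 214.
The security fund pays out 5.2 × 227 = 1180.40 in aggregate.
Group total = 214 + 1180.40 = 1394.40.

1394.40 dollars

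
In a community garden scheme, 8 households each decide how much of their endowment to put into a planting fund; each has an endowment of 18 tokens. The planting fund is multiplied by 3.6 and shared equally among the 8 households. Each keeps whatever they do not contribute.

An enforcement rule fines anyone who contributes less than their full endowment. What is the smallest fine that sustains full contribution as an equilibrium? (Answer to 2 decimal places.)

9.90 tokens

Given the others contribute fully, the best deviation is to contribute 0 (any partial contribution still incurs the fine and gives up units whose private return 0.4500 is below 1).
Deviating from 18 to 0 saves 18 tokens but forfeits the deviator's share of the drop in the planting fund: 3.6/8 × 18 = 8.10.
So the deviation gain is 18 − 8.10 = 9.90, and the fine must be at least 9.90 tokens to wipe it out.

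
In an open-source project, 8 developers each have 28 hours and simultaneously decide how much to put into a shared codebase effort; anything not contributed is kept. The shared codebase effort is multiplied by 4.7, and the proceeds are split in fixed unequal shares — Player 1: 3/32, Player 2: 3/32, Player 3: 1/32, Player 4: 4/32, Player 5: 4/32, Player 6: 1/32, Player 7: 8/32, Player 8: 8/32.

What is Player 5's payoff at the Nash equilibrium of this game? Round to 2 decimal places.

60.90 hours

Player j's private return per contributed unit is 4.7 × (j's share). Contributing is weakly dominant for j when that share is at least 1/4.7 = 0.2128, and contributing 0 is dominant otherwise.
Player 7 and Player 8 are above the threshold, contributing 28 each; the remaining 6 contribute 0. Total contributed: 56.
Player 5 keeps 28 and receives 4.7 × 56 × 4/32 = 32.90 from the shared codebase effort, for a payoff of 60.90.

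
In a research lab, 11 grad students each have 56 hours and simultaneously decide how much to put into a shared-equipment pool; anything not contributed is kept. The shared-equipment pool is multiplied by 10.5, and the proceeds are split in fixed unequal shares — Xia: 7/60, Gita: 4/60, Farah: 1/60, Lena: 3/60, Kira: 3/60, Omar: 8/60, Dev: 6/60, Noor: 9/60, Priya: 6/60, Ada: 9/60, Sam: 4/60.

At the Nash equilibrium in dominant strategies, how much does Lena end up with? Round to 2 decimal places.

For player j, contributing a unit is worthwhile iff 10.5 × (j's share) ≥ 1, i.e. iff j's share is at least 0.0952.
Xia, Omar, Dev, Noor, Priya and Ada clear that bar, contributing 56 each; the remaining 5 contribute 0. Total contributed: 336.
Lena keeps 56 and receives 10.5 × 336 × 3/60 = 176.40 from the shared-equipment pool, for a payoff of 232.40.

232.40 hours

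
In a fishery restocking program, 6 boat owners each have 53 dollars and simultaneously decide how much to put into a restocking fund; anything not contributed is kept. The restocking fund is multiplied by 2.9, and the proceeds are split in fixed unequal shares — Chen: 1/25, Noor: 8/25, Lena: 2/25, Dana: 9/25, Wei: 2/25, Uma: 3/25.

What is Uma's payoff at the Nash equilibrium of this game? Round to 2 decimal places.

71.44 dollars

A player with share s gets back 2.9·s per unit contributed, so full contribution is dominant for anyone with s > 1/2.9 = 0.3448 and zero contribution is dominant for anyone below.
Dana alone (share 9/25) is above the threshold, contributing 53; the remaining 5 contribute 0. Total contributed: 53.
Uma keeps 53 and receives 2.9 × 53 × 3/25 = 18.44 from the restocking fund, for a payoff of 71.44.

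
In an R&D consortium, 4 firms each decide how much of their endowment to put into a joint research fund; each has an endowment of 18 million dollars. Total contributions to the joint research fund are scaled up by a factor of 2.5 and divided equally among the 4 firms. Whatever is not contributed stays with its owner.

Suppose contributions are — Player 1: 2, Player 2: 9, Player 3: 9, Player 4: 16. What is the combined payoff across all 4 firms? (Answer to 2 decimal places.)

Total contributed: 2 + 9 + 9 + 16 = 36; total kept: 4 × 18 − 36 = 36.
The joint research fund pays out 2.5 × 36 = 90.00 in aggregate.
Group total = 36 + 90.00 = 126.00.

126.00 million dollars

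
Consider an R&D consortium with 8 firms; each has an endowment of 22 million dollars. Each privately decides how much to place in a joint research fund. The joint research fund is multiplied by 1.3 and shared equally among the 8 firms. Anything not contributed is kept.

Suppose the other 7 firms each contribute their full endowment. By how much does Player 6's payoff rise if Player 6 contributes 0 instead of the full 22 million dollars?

18.43 million dollars

Switching from a contribution of 22 to 0 lets Player 6 keep an extra 22 million dollars, but lowers the joint research fund by 22, which costs Player 6 their own share of that drop: 1.3/8 × 22 = 3.57.
Net gain = 22 − 3.57 = 18.43. The private return per contributed unit (0.1625) is below 1, so free-riding is indeed the best response regardless of what the others do.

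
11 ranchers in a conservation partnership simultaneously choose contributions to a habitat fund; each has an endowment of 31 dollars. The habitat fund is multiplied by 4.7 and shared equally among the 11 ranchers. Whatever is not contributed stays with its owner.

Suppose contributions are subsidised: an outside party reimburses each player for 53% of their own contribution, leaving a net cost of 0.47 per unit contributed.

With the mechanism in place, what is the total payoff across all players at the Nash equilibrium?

341.00 dollars

With the mechanism, a contributed unit returns (4.7/11) / 0.47 = 0.9091 per unit of net cost — still below 1 — so contributing 0 remains dominant for every player.
Everyone keeps their endowment and the group total is 11 × 31 = 341.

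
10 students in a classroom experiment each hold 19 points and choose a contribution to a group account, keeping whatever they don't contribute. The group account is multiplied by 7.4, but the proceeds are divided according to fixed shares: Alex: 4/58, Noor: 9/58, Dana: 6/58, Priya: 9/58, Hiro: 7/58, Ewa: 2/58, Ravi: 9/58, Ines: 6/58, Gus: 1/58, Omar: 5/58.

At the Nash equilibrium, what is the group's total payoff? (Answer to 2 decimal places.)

Player j's private return per contributed unit is 7.4 × (j's share). Contributing is weakly dominant for j when that share is at least 1/7.4 = 0.1351, and contributing 0 is dominant otherwise.
Noor, Priya and Ravi clear that bar, contributing 19 each; the remaining 7 contribute 0. Total contributed: 57.
The group account pays out 7.4 × 57 = 421.80 in total (split across the unequal shares, but the aggregate is all that matters for the group sum).
The 7 free-riders keep 19 each, adding 133. Group total = 133 + 421.80 = 554.80.

554.80 points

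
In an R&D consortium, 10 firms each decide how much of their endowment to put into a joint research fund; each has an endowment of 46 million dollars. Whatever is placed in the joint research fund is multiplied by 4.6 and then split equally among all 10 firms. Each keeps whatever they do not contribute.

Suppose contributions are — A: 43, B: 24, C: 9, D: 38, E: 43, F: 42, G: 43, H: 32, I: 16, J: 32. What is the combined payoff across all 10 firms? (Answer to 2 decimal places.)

1619.20 million dollars

Total contributed: 43 + 24 + 9 + 38 + 43 + 42 + 43 + 32 + 16 + 32 = 322; total kept: 10 × 46 − 322 = 138.
The joint research fund pays out 4.6 × 322 = 1481.20 in aggregate.
Group total = 138 + 1481.20 = 1619.20.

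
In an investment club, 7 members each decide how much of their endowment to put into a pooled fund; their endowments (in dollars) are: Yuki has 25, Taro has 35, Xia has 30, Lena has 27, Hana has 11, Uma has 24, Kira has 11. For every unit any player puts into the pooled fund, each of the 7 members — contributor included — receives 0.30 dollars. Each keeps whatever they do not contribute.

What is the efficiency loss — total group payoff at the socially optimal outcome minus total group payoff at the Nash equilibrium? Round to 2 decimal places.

The private return per contributed unit is 0.30 < 1 for everyone, so the Nash equilibrium is zero contribution and the group total is Σ E_j = 25 + 35 + 30 + 27 + 11 + 24 + 11 = 163.
Each contributed unit returns 2.100 to the group, so the social optimum is full contribution by everyone: group total = 2.100 × 163 = 342.30.
Efficiency loss = (2.100 − 1) × 163 = 179.30.

179.30 dollars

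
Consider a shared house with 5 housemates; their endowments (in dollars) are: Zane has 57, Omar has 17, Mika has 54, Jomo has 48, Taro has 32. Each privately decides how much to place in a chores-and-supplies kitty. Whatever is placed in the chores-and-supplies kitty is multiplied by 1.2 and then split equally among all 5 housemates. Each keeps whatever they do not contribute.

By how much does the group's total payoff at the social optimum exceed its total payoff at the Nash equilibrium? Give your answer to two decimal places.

The private return per contributed unit is 1.2/5 = 0.2400 < 1 for every player regardless of endowment, so the Nash equilibrium is zero contribution and the group total is Σ E_j = 57 + 17 + 54 + 48 + 32 = 208.
Each contributed unit returns 1.200 to the group, so the social optimum is full contribution by everyone: group total = 1.200 × 208 = 249.60.
Efficiency loss = (1.200 − 1) × 208 = 41.60.

41.60 dollars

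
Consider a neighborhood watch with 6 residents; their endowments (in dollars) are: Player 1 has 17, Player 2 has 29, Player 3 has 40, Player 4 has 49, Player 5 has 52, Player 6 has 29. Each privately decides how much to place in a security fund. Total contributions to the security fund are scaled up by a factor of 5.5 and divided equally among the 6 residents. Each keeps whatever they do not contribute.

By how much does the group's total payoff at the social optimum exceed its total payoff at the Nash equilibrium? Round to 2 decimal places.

972.00 dollars

The private return per contributed unit is 5.5/6 = 0.9167 < 1 for every player regardless of endowment, so the Nash equilibrium is zero contribution and the group total is Σ E_j = 17 + 29 + 40 + 49 + 52 + 29 = 216.
Each contributed unit returns 5.500 to the group, so the social optimum is full contribution by everyone: group total = 5.500 × 216 = 1188.00.
Efficiency loss = (5.500 − 1) × 216 = 972.00.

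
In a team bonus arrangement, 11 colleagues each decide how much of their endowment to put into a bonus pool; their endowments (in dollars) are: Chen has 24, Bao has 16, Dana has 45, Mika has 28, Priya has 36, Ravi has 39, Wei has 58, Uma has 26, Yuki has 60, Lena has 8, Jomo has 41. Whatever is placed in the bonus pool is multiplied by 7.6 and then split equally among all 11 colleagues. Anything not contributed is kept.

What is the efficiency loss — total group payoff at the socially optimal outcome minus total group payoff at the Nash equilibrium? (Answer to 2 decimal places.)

2514.60 dollars

The private return per contributed unit is 7.6/11 = 0.6909 < 1 for every player regardless of endowment, so the Nash equilibrium is zero contribution and the group total is Σ E_j = 24 + 16 + 45 + 28 + 36 + 39 + 58 + 26 + 60 + 8 + 41 = 381.
Each contributed unit returns 7.600 to the group, so the social optimum is full contribution by everyone: group total = 7.600 × 381 = 2895.60.
Efficiency loss = (7.600 − 1) × 381 = 2514.60.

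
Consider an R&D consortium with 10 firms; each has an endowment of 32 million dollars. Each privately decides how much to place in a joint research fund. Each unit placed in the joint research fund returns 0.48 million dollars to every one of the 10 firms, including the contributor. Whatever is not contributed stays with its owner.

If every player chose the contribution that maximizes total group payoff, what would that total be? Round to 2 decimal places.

Each contributed unit returns 4.800 to the group as a whole (0.48 to each of 10 players), which exceeds 1, so the social optimum is full contribution: group total = 4.800 × 320 = 1536.00.

1536.00 million dollars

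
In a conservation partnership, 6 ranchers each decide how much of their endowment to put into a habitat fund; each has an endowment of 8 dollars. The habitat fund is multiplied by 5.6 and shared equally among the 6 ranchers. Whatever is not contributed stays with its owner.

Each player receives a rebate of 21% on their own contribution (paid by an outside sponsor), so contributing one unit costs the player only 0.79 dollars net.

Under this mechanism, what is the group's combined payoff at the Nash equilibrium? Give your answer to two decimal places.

The effective private return per unit is now (5.6/6) / 0.79 = 1.1814 > 1, so every player's dominant strategy flips to full contribution.
At the Nash equilibrium everyone contributes 8. Group total payoff = 6 × (8 × 0.21 + 5.6 × 8) = 278.88.

278.88 dollars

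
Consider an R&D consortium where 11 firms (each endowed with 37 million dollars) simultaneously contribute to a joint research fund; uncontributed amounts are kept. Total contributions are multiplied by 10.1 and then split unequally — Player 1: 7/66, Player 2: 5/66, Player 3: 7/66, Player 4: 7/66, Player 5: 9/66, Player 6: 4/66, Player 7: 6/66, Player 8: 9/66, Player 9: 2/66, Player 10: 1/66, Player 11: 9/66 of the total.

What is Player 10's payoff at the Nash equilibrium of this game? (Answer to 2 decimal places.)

Each unit j contributes comes back to j as 10.1 × (j's share), so j prefers to contribute only if that share exceeds 1/10.1 = 0.0990; otherwise keeping the unit dominates.
Player 1, Player 3, Player 4, Player 5, Player 8 and Player 11 are above the threshold, contributing 37 each; the remaining 5 contribute 0. Total contributed: 222.
Player 10 keeps 37 and receives 10.1 × 222 × 1/66 = 33.97 from the joint research fund, for a payoff of 70.97.

70.97 million dollars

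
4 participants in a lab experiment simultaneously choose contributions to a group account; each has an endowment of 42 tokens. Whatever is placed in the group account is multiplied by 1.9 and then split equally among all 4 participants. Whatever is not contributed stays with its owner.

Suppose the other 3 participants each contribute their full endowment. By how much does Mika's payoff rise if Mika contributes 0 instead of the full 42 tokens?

Switching from a contribution of 42 to 0 lets Mika keep an extra 42 tokens, but lowers the group account by 42, which costs Mika their own share of that drop: 1.9/4 × 42 = 19.95.
Net gain = 42 − 19.95 = 22.05. The private return per contributed unit (0.4750) is below 1, so free-riding is indeed the best response regardless of what the others do.

22.05 tokens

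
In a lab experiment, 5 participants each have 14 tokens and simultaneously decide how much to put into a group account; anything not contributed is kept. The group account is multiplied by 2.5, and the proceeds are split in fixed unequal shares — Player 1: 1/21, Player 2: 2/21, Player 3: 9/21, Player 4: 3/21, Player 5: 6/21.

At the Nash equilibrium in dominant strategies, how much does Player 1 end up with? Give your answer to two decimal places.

Player j's private return per contributed unit is 2.5 × (j's share). Contributing is weakly dominant for j when that share is at least 1/2.5 = 0.4000, and contributing 0 is dominant otherwise.
The only share above 0.4000 is Player 3's 9/21, contributing 14; the remaining 4 contribute 0. Total contributed: 14.
Player 1 keeps 14 and receives 2.5 × 14 × 1/21 = 1.67 from the group account, for a payoff of 15.67.

15.67 tokens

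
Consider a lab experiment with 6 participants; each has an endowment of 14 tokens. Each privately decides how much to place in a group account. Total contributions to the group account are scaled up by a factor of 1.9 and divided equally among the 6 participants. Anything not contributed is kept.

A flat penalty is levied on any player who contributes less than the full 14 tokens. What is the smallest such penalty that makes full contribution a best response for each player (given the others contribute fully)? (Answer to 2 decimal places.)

Given the others contribute fully, the best deviation is to contribute 0 (any partial contribution still incurs the fine and gives up units whose private return 0.3167 is below 1).
Deviating from 14 to 0 saves 14 tokens but forfeits the deviator's share of the drop in the group account: 1.9/6 × 14 = 4.43.
So the deviation gain is 14 − 4.43 = 9.57, and the fine must be at least 9.57 tokens to wipe it out.

9.57 tokens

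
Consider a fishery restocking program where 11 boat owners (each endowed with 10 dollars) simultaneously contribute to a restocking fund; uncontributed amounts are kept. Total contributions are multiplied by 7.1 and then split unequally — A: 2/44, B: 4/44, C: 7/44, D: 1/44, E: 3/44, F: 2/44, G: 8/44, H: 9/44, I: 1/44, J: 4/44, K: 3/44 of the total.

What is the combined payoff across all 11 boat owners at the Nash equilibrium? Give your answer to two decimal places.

293.00 dollars

For player j, contributing a unit is worthwhile iff 7.1 × (j's share) ≥ 1, i.e. iff j's share is at least 0.1408.
The shares above 0.1408 belong to C, G and H, contributing 10 each; the remaining 8 contribute 0. Total contributed: 30.
The restocking fund pays out 7.1 × 30 = 213.00 in total (split across the unequal shares, but the aggregate is all that matters for the group sum).
The 8 free-riders keep 10 each, adding 80. Group total = 80 + 213.00 = 293.00.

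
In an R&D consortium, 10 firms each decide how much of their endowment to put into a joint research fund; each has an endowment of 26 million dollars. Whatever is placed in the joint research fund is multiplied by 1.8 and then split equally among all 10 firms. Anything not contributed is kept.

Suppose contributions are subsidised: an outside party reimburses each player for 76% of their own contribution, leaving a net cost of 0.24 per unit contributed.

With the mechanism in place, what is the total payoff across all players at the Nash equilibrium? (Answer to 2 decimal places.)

The effective private return is (1.8/10) / 0.24 = 0.7500, which is still under 1, so the mechanism doesn't change anyone's dominant strategy: zero contribution.
Everyone keeps their endowment and the group total is 10 × 26 = 260.

260.00 million dollars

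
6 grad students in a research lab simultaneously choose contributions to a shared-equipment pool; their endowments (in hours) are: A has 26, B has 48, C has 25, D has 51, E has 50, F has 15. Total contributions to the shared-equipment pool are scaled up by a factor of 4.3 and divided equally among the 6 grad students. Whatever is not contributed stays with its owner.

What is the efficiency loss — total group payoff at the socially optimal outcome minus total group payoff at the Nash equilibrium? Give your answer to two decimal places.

The private return per contributed unit is 4.3/6 = 0.7167 < 1 for every player regardless of endowment, so the Nash equilibrium is zero contribution and the group total is Σ E_j = 26 + 48 + 25 + 51 + 50 + 15 = 215.
Each contributed unit returns 4.300 to the group, so the social optimum is full contribution by everyone: group total = 4.300 × 215 = 924.50.
Efficiency loss = (4.300 − 1) × 215 = 709.50.

709.50 hours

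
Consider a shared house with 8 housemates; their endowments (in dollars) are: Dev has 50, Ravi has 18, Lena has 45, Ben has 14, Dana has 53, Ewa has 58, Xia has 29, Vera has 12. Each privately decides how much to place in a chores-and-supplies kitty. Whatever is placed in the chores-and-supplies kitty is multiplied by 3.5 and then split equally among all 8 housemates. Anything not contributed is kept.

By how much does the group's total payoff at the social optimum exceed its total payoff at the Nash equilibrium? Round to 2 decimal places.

The private return per contributed unit is 3.5/8 = 0.4375 < 1 for every player regardless of endowment, so the Nash equilibrium is zero contribution and the group total is Σ E_j = 50 + 18 + 45 + 14 + 53 + 58 + 29 + 12 = 279.
Each contributed unit returns 3.500 to the group, so the social optimum is full contribution by everyone: group total = 3.500 × 279 = 976.50.
Efficiency loss = (3.500 − 1) × 279 = 697.50.

697.50 dollars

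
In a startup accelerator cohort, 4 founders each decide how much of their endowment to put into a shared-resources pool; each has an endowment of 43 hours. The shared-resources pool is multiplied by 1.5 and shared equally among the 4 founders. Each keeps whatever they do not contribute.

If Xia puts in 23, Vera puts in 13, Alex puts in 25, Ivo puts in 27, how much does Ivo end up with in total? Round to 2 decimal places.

49.00 hours

Total contributed: 23 + 13 + 25 + 27 = 88.
Each receives 1.5 × 88 / 4 = 33.00 from the shared-resources pool.
Ivo keeps 43 − 27 = 16, so Ivo's payoff is 16 + 33.00 = 49.00.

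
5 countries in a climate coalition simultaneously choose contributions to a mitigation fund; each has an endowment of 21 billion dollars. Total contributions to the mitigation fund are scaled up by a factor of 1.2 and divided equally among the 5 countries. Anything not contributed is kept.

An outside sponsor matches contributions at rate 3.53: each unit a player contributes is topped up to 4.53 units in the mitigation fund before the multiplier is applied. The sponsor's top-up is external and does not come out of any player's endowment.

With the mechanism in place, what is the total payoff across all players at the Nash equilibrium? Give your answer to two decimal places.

570.78 billion dollars

Under the mechanism each unit contributed yields 1.2 × 4.53 / 5 = 1.0872 back to its contributor per unit of net cost, which exceeds 1, making full contribution the dominant choice for everyone.
So the Nash equilibrium is full contribution by all 5; the group earns 1.2 × 4.53 × 105 = 570.78.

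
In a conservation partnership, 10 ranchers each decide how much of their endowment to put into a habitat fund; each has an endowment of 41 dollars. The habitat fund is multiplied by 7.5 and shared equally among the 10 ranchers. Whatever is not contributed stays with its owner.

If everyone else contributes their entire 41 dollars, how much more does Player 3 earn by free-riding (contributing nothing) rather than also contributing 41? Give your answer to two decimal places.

10.25 dollars

Switching from a contribution of 41 to 0 lets Player 3 keep an extra 41 dollars, but lowers the habitat fund by 41, which costs Player 3 their own share of that drop: 7.5/10 × 41 = 30.75.
Net gain = 41 − 30.75 = 10.25. The private return per contributed unit (0.7500) is below 1, so free-riding is indeed the best response regardless of what the others do.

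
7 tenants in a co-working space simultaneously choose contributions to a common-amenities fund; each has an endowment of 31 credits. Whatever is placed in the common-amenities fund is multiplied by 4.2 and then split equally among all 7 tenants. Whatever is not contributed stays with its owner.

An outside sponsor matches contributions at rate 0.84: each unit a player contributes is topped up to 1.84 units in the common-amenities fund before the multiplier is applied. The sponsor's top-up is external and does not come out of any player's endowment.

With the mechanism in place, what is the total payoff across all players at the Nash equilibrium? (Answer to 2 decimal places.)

With the mechanism, a contributed unit returns 4.2 × 1.84 / 7 = 1.1040 per unit of net cost to the contributor — now above 1 — so contributing fully is weakly dominant for every player.
So the Nash equilibrium is full contribution by all 7; the group earns 4.2 × 1.84 × 217 = 1676.98.

1676.98 credits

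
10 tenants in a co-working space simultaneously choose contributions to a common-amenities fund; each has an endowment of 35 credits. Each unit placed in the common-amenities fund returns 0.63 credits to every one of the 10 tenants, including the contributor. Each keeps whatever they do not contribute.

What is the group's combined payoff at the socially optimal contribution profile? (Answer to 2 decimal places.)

2205.00 credits

Each contributed unit returns 6.300 to the group as a whole (0.63 to each of 10 players), which exceeds 1, so the social optimum is full contribution: group total = 6.300 × 350 = 2205.00.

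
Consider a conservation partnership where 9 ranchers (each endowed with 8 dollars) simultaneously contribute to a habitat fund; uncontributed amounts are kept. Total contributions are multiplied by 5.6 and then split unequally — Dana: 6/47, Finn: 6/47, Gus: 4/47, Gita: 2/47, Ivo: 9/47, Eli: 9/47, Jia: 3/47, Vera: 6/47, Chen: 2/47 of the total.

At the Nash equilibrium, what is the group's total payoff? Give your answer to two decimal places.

Each unit j contributes comes back to j as 5.6 × (j's share), so j prefers to contribute only if that share exceeds 1/5.6 = 0.1786; otherwise keeping the unit dominates.
Ivo and Eli clear that bar, contributing 8 each; the remaining 7 contribute 0. Total contributed: 16.
The habitat fund pays out 5.6 × 16 = 89.60 in total (split across the unequal shares, but the aggregate is all that matters for the group sum).
The 7 free-riders keep 8 each, adding 56. Group total = 56 + 89.60 = 145.60.

145.60 dollars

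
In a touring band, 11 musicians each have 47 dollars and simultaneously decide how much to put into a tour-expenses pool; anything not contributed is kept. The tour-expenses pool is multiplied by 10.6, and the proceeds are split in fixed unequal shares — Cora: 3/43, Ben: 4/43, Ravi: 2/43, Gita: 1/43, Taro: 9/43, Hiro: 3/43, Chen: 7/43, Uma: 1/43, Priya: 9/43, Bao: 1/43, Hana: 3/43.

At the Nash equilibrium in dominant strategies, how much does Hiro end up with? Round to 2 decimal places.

151.27 dollars

A player with share s gets back 10.6·s per unit contributed, so full contribution is dominant for anyone with s > 1/10.6 = 0.0943 and zero contribution is dominant for anyone below.
Taro, Chen and Priya are above the threshold, contributing 47 each; the remaining 8 contribute 0. Total contributed: 141.
Hiro keeps 47 and receives 10.6 × 141 × 3/43 = 104.27 from the tour-expenses pool, for a payoff of 151.27.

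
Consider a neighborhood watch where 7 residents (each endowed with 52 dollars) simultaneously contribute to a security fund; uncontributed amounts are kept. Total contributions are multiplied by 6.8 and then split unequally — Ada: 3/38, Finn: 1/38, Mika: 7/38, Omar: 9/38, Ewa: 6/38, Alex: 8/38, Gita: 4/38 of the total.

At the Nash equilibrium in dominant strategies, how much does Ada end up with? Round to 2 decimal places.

Player j's private return per contributed unit is 6.8 × (j's share). Contributing is weakly dominant for j when that share is at least 1/6.8 = 0.1471, and contributing 0 is dominant otherwise.
The shares above 0.1471 belong to Mika, Omar, Ewa and Alex, contributing 52 each; the remaining 3 contribute 0. Total contributed: 208.
Ada keeps 52 and receives 6.8 × 208 × 3/38 = 111.66 from the security fund, for a payoff of 163.66.

163.66 dollars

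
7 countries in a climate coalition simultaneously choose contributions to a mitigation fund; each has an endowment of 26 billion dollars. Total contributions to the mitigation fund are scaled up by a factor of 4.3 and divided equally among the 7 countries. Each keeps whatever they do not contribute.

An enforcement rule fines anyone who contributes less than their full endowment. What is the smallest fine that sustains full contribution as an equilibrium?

Given the others contribute fully, the best deviation is to contribute 0 (any partial contribution still incurs the fine and gives up units whose private return 0.6143 is below 1).
Deviating from 26 to 0 saves 26 billion dollars but forfeits the deviator's share of the drop in the mitigation fund: 4.3/7 × 26 = 15.97.
So the deviation gain is 26 − 15.97 = 10.03, and the fine must be at least 10.03 billion dollars to wipe it out.

10.03 billion dollars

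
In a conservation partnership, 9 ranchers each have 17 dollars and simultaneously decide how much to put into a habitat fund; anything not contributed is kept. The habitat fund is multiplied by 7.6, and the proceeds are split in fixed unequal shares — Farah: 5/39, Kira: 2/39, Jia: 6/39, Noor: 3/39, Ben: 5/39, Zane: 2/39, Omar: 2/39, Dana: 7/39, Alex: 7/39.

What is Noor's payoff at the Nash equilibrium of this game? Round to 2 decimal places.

46.82 dollars

Player j's private return per contributed unit is 7.6 × (j's share). Contributing is weakly dominant for j when that share is at least 1/7.6 = 0.1316, and contributing 0 is dominant otherwise.
Jia, Dana and Alex clear that bar, contributing 17 each; the remaining 6 contribute 0. Total contributed: 51.
Noor keeps 17 and receives 7.6 × 51 × 3/39 = 29.82 from the habitat fund, for a payoff of 46.82.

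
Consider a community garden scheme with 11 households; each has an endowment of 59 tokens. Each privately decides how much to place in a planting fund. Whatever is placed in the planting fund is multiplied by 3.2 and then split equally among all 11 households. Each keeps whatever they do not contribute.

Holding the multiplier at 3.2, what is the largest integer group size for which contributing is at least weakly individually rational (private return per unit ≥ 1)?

Private return per unit is 3.2/(group size), which is ≥ 1 whenever the group size is ≤ 3.2.
The largest such integer is 3.

3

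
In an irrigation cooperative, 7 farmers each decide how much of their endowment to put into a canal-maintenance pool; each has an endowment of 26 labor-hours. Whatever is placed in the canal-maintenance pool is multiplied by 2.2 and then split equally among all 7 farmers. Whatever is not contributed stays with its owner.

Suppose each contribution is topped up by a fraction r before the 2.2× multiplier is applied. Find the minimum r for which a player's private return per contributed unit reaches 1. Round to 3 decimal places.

With matching at rate r, one contributed unit becomes (1 + r) in the canal-maintenance pool and returns 2.2 × (1 + r) / 7 to the contributor.
Setting this equal to 1: 1 + r = 7/2.2 = 3.1818.
So the minimum matching rate is r = 3.1818 − 1 = 2.182.

2.182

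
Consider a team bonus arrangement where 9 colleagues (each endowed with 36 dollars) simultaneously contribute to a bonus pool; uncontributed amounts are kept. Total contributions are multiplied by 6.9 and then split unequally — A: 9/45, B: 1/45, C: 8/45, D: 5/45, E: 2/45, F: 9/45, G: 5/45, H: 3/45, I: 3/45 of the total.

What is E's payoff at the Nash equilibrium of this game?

69.12 dollars

For player j, contributing a unit is worthwhile iff 6.9 × (j's share) ≥ 1, i.e. iff j's share is at least 0.1449.
The shares above 0.1449 belong to A, C and F, contributing 36 each; the remaining 6 contribute 0. Total contributed: 108.
E keeps 36 and receives 6.9 × 108 × 2/45 = 33.12 from the bonus pool, for a payoff of 69.12.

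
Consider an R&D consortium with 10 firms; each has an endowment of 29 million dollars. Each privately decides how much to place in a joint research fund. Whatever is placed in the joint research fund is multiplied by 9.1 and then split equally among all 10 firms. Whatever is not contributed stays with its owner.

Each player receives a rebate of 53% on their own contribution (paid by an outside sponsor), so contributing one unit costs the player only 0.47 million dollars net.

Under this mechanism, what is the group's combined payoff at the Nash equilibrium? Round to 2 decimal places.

The effective private return per unit is now (9.1/10) / 0.47 = 1.9362 > 1, so every player's dominant strategy flips to full contribution.
So the Nash equilibrium is full contribution by all 10; the group earns 10 × (29 × 0.53 + 9.1 × 29) = 2792.70.

2792.70 million dollars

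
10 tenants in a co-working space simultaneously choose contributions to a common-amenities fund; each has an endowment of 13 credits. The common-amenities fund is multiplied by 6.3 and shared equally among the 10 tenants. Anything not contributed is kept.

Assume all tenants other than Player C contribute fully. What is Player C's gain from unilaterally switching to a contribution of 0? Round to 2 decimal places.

4.81 credits

Switching from a contribution of 13 to 0 lets Player C keep an extra 13 credits, but lowers the common-amenities fund by 13, which costs Player C their own share of that drop: 6.3/10 × 13 = 8.19.
Net gain = 13 − 8.19 = 4.81. The private return per contributed unit (0.6300) is below 1, so free-riding is indeed the best response regardless of what the others do.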